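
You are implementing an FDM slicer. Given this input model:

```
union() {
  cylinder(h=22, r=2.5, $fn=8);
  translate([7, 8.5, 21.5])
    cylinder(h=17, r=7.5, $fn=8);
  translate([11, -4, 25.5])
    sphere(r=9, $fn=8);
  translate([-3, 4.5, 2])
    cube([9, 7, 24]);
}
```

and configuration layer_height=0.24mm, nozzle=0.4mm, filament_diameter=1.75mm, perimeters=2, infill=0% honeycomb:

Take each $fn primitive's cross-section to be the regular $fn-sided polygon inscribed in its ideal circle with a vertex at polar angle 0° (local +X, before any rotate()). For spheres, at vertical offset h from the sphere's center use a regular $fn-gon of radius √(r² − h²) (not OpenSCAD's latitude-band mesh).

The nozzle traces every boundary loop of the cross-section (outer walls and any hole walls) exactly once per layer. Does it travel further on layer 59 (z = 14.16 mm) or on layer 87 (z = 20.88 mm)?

layer 87 (z = 20.88 mm)

Layer 59 (z = 14.16): the r=2.5 cylinder contributes a regular 8-gon of circumradius 2.5 (perimeter = 2·8·2.500·sin(180°/8) = 15.31 mm); the cylinder at (7, 8.5) is absent (z outside [21.5, 38.5]); the sphere at (11, -4) does not reach this height (|z−center|=11.340 > r=9); the cube at (-3, 4.5) is present — its section is the full 9×7 rectangle (perimeter 32.00 mm); Combining (union): the 2 present regions are separate (no shared area or edge), so areas and boundary lengths simply add and each stays a separate island — boundary = 47.31 mm. So its perimeter = 47.31 mm. Layer 87 (z = 20.88): the cylinder: section is a regular 8-gon, circumradius r=2.5 (perimeter = 2·8·2.500·sin(180°/8) = 15.31 mm); the cylinder at (7, 8.5) is not intersected at this z (z outside [21.5, 38.5]); the sphere at (11, -4): section is a regular 8-gon, circumradius = √(r²−h²) = √(9²−4.62²) = 7.724 (perimeter = 2·8·7.724·sin(180°/8) = 47.29 mm); the cube at (-3, 4.5) is present — its section is the full 9×7 rectangle (perimeter 32.00 mm); Taking the union: the 3 present regions are separate (no shared area or edge), so areas and boundary lengths simply add and each stays a separate island — boundary = 94.60 mm. So its perimeter = 94.60 mm. Layer 87 is larger (94.60 vs 47.31 mm).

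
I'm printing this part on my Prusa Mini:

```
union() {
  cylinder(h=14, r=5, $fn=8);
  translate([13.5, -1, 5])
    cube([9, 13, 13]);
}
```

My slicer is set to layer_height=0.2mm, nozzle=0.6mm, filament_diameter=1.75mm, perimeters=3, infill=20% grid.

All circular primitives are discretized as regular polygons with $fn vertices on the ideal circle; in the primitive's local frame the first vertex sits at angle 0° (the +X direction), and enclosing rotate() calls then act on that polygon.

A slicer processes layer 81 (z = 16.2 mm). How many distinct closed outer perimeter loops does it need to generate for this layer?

At z = 16.2 mm: the cylinder is absent (z outside [0, 14]); the cube at (13.5, -1) is present — its section is the full 9×13 rectangle; Combining (union): only the 9×13 cube at (13.5, -1) is present, so the union is just that shape — 1 connected region. The result has 1 disconnected region.

1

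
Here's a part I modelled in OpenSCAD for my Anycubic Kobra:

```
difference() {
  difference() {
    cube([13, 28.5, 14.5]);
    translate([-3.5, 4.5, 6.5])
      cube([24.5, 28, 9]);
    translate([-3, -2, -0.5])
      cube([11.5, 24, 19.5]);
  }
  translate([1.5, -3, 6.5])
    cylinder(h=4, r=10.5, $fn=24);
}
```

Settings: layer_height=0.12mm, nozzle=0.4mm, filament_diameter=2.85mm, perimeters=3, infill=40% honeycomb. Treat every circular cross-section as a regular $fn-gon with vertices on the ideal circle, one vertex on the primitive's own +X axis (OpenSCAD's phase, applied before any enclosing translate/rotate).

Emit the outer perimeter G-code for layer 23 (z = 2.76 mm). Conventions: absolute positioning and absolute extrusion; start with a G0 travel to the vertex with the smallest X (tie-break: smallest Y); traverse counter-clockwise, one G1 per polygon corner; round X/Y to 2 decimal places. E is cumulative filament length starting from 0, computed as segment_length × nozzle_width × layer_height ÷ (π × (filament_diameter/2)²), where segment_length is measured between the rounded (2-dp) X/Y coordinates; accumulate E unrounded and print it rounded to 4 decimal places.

G0 X0.00 Y22.00 Z2.76
G1 X8.50 Y22.00 E0.0640
G1 X8.50 Y0.00 E0.2295
G1 X13.00 Y0.00 E0.2633
G1 X13.00 Y28.50 E0.4778
G1 X0.00 Y28.50 E0.5756
G1 X0.00 Y22.00 E0.6245

At z = 2.76 mm: the cube is present — its section is the full 13×28.5 rectangle; the cube at (-3.5, 4.5) does not reach this height (z outside [6.5, 15.5]); the cube at (-3, -2) is present — its section is the full 11.5×24 rectangle; Taking the first minus the rest: starting from the 13×28.5 cube, the 11.5×24 cube at (-3, -2) partially overlaps it — only the 187.00 mm² overlap (of its 276.00 mm²) is removed, clipping the outline — 1 connected region; the cylinder at (1.5, -3) is not intersected at this z (z outside [6.5, 10.5]); Subtracting the remaining from the first: none of the subtracted shapes is present at this height, so the result so far is unchanged — 1 connected region. The outline is a single polygon with 6 vertices. Extrusion per mm of travel: 0.4 × 0.12 / (π × 1.425²) = 0.007524. Accumulating E over each segment gives final E = 0.6245.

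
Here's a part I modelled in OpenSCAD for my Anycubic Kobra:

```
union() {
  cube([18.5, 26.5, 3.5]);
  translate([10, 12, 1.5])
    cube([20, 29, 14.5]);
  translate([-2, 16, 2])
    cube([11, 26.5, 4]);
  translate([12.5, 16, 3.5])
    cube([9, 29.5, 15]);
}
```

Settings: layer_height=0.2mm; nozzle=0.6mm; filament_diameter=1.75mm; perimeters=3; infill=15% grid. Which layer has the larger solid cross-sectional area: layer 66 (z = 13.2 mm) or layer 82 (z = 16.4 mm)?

Layer 66 (z = 13.2): the cube is not intersected at this z (z outside [0, 3.5]); the 20×29 cube at (10, 12) contributes its full rectangle (area 580.00 mm²); the cube at (-2, 16) does not reach this height (z outside [2, 6]); the cube at (12.5, 16) is present — its section is the full 9×29.5 rectangle (area 265.50 mm²); Combining (union): the regions partially overlap — summed areas 845.50 mm² minus the doubly-counted overlap 225.00 mm² gives 620.50 mm² — area = 620.50 mm². So its area = 620.50 mm². Layer 82 (z = 16.4): the cube is absent (z outside [0, 3.5]); the cube at (10, 12) is not intersected at this z (z outside [1.5, 16]); the cube at (-2, 16) does not reach this height (z outside [2, 6]); the 9×29.5 cube at (12.5, 16) contributes its full rectangle (area 265.50 mm²); Merging all regions: only the 9×29.5 cube at (12.5, 16) is present, so the union is just that shape — area = 265.50 mm². So its area = 265.50 mm². Layer 66 is larger (620.50 vs 265.50 mm²).

layer 66 (z = 13.2 mm)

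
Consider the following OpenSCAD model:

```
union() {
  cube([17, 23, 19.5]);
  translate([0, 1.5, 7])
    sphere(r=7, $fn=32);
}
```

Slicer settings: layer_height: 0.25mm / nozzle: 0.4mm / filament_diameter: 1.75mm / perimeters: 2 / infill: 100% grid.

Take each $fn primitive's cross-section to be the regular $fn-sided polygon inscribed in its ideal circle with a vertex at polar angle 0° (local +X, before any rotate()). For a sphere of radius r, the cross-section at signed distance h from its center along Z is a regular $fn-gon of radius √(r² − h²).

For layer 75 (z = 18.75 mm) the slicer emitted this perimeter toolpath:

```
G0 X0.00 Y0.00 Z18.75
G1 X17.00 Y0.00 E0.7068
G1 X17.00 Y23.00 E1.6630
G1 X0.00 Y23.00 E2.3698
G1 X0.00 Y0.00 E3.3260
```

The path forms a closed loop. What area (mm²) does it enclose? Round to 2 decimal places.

391.00 mm²

Apply the shoelace formula to the sequence of (X, Y) vertices; enclosed area = 391.00 mm².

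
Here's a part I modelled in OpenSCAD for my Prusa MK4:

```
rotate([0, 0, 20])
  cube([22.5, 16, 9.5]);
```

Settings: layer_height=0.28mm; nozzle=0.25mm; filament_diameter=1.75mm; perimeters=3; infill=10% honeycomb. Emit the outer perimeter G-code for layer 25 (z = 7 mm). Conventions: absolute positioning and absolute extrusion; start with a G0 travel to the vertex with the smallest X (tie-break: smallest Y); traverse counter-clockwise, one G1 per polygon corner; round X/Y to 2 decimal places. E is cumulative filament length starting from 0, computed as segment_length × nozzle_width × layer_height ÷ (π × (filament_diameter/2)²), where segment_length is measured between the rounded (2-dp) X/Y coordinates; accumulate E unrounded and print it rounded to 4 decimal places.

G0 X-5.47 Y15.04 Z7.00
G1 X0.00 Y0.00 E0.4658
G1 X21.14 Y7.70 E1.1205
G1 X15.67 Y22.73 E1.5860
G1 X-5.47 Y15.04 E2.2407

At z = 7 mm: the cube (footprint 22.5×16) is included at this height; (rotated 20° about Z; rotation is an isometry so areas/perimeters/island counts are preserved). The outline is a single polygon with 4 vertices. Extrusion per mm of travel: 0.25 × 0.28 / (π × 0.875²) = 0.029103. Accumulating E over each segment gives final E = 2.2407.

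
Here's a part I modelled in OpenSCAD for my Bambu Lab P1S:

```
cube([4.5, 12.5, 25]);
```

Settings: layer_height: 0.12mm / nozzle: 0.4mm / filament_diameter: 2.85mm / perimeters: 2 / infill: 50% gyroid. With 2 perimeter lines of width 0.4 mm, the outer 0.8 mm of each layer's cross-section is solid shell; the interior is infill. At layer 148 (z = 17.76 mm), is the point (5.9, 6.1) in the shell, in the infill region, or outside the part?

At z = 17.76 mm: the 4.5×12.5 cube contributes its full rectangle. Overall, the cross-section is a single solid region. The nearest boundary edge runs (4.50, 0.00)→(4.50, 12.50); distance from the point to it = 1.40 mm. The point is not inside any of the regions above, so it lies outside the cross-section (1.40 mm from the nearest boundary).

outside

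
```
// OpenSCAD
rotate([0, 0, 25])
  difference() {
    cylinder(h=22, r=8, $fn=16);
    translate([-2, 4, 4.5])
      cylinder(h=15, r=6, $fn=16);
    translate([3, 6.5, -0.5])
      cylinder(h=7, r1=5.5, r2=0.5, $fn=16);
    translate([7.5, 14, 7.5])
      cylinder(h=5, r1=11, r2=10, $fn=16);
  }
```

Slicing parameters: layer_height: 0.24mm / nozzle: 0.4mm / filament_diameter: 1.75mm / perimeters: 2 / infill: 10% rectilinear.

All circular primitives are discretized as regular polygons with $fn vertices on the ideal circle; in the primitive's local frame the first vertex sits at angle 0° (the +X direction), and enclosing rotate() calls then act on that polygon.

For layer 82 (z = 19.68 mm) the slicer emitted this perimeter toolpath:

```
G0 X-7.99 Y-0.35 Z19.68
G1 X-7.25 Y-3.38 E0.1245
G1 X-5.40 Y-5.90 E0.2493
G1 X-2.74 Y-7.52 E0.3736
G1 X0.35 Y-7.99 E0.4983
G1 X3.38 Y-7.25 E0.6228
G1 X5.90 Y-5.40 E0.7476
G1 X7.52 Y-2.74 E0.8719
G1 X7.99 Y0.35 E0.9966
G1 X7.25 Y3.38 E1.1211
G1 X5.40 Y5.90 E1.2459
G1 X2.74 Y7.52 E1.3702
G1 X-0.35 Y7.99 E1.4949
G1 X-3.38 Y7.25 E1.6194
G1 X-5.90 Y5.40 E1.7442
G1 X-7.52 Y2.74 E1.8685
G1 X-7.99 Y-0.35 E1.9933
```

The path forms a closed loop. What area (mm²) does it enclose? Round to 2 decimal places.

195.92 mm²

Apply the shoelace formula to the sequence of (X, Y) vertices; enclosed area = 195.92 mm².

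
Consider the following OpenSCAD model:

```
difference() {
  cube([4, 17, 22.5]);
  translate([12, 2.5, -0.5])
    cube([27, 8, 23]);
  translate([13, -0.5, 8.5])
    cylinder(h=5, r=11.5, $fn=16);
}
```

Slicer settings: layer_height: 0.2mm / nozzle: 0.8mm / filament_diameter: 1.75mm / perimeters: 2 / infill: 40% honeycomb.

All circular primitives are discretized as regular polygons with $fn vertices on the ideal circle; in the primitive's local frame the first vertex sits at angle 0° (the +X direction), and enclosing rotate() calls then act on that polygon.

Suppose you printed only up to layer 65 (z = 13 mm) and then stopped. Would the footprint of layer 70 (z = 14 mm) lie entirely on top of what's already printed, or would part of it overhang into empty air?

part overhangs

Compare the two slices. At z = 13: the 4×17 cube contributes its full rectangle (area 68.00 mm²); the 27×8 cube at (12, 2.5) contributes its full rectangle (area 216.00 mm²); the r=11.5 cylinder at (13, -0.5) contributes a regular 16-gon of circumradius 11.5 (area = (16/2)·11.500²·sin(360°/16) = 404.88 mm²); After the difference (first − rest): starting from the 4×17 cube (68.00 mm²), the 27×8 cube at (12, 2.5) misses the remaining region (no effect); the r=11.5 cylinder at (13, -0.5) partially overlaps it — only the 9.83 mm² overlap (of its 404.88 mm²) is removed, clipping the outline — area = 58.17 mm². At z = 14: the cube is present — its section is the full 4×17 rectangle (area 68.00 mm²); the cube at (12, 2.5) (footprint 27×8) is included at this height (area 216.00 mm²); the cylinder at (13, -0.5) is absent (z outside [8.5, 13.5]); Taking the first minus the rest: starting from the 4×17 cube (68.00 mm²), the 27×8 cube at (12, 2.5) misses the remaining region (no effect) — area = 68.00 mm². Checking containment: at z = 14 the cross-section extends beyond the z = 13 cross-section by about 9.83 mm².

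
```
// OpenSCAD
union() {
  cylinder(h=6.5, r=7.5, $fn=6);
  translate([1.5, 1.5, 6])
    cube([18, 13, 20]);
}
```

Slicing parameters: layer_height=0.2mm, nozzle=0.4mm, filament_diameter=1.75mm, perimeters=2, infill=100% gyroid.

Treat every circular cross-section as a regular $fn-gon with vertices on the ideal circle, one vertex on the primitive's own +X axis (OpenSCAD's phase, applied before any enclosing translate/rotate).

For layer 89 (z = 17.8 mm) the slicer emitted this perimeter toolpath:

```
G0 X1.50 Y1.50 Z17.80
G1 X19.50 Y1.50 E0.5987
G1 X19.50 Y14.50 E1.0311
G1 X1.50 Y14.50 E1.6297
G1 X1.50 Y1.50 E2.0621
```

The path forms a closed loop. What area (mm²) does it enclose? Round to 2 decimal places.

Apply the shoelace formula to the sequence of (X, Y) vertices; enclosed area = 234.00 mm².

234.00 mm²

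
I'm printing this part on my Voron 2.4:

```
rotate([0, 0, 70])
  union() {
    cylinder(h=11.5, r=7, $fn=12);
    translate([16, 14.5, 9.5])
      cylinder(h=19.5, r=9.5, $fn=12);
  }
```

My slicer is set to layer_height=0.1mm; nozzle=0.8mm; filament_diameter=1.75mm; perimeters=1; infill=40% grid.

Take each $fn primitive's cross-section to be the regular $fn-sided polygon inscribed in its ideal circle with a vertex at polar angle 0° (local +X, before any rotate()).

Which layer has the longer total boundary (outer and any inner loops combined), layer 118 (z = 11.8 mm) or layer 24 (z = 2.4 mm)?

Layer 118 (z = 11.8): the cylinder is absent (z outside [0, 11.5]); the r=9.5 cylinder at (16, 14.5) contributes a regular 12-gon of circumradius 9.5 (perimeter = 2·12·9.500·sin(180°/12) = 59.01 mm); Merging all regions: only the r=9.5 cylinder at (16, 14.5) is present, so the union is just that shape — boundary = 59.01 mm; (whole slice rotated 70° about Z — lengths, areas and connectivity unchanged). So its perimeter = 59.01 mm. Layer 24 (z = 2.4): the cylinder: section is a regular 12-gon, circumradius r=7 (perimeter = 2·12·7.000·sin(180°/12) = 43.48 mm); the cylinder at (16, 14.5) is absent (z outside [9.5, 29]); Taking the union: only the r=7 cylinder is present, so the union is just that shape — boundary = 43.48 mm; (rotated 70° about Z; rotation is an isometry so areas/perimeters/island counts are preserved). So its perimeter = 43.48 mm. Layer 118 is larger (59.01 vs 43.48 mm).

layer 118 (z = 11.8 mm)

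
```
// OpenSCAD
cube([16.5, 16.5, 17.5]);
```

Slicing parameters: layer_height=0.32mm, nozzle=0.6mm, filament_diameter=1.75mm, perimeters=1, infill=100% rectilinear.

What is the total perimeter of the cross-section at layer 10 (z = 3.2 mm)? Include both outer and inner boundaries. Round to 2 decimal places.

66.00 mm

At z = 3.2 mm: the cube is present — its section is the full 16.5×16.5 rectangle (perimeter 66.00 mm). Overall, the cross-section is a single solid region. Total boundary length (outer) = 66.00 mm.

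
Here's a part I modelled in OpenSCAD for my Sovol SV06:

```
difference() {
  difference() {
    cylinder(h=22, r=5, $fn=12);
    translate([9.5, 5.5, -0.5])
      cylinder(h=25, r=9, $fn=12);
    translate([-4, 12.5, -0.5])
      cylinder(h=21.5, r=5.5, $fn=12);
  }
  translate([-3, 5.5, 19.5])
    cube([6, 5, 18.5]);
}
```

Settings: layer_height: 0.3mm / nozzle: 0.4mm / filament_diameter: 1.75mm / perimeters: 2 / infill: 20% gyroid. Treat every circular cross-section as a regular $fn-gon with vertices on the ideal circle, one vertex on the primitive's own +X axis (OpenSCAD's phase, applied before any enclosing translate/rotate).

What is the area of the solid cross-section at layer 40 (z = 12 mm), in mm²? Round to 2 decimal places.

61.00 mm²

At z = 12 mm: the cylinder: section is a regular 12-gon, circumradius r=5 (area = (12/2)·5.000²·sin(360°/12) = 75.00 mm²); the cylinder at (9.5, 5.5): section is a regular 12-gon, circumradius r=9 (area = (12/2)·9.000²·sin(360°/12) = 243.00 mm²); the r=5.5 cylinder at (-4, 12.5) contributes a regular 12-gon of circumradius 5.5 (area = (12/2)·5.500²·sin(360°/12) = 90.75 mm²); After the difference (first − rest): starting from the r=5 cylinder (75.00 mm²), the r=9 cylinder at (9.5, 5.5) partially overlaps it — only the 14.00 mm² overlap (of its 243.00 mm²) is removed, clipping the outline; the r=5.5 cylinder at (-4, 12.5) misses the remaining region (no effect) — area = 61.00 mm²; the cube at (-3, 5.5) is absent (z outside [19.5, 38]); After the difference (first − rest): none of the subtracted shapes is present at this height, so the result so far is unchanged — area = 61.00 mm². Overall, the cross-section is a single solid region. Net area = 61.00 mm².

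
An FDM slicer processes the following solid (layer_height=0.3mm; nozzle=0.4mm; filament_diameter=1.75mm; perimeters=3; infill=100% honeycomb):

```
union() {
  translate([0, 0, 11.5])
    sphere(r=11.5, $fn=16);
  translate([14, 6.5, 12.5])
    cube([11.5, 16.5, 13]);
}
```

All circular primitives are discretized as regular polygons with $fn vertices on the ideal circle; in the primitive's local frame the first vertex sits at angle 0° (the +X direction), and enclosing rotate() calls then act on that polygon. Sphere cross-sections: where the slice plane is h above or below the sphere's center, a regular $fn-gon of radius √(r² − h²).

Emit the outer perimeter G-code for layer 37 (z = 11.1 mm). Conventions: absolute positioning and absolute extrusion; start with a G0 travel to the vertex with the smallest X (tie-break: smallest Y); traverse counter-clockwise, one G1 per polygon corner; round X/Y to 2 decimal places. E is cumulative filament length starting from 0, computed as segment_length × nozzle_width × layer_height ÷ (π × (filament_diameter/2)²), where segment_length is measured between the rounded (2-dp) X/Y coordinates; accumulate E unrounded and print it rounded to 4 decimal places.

At z = 11.1 mm: the r=11.5 sphere contributes a regular 16-gon of circumradius √(11.5²−0.4²) = 11.493; the cube at (14, 6.5) does not reach this height (z outside [12.5, 25.5]); Merging all regions: only the r=11.5 sphere is present, so the union is just that shape — 1 connected region. The outline is a single polygon with 16 vertices. Extrusion per mm of travel: 0.4 × 0.3 / (π × 0.875²) = 0.049890. Accumulating E over each segment gives final E = 3.5801.

G0 X-11.49 Y0.00 Z11.10
G1 X-10.62 Y-4.40 E0.2238
G1 X-8.13 Y-8.13 E0.4475
G1 X-4.40 Y-10.62 E0.6713
G1 X0.00 Y-11.49 E0.8950
G1 X4.40 Y-10.62 E1.1188
G1 X8.13 Y-8.13 E1.3425
G1 X10.62 Y-4.40 E1.5663
G1 X11.49 Y0.00 E1.7900
G1 X10.62 Y4.40 E2.0138
G1 X8.13 Y8.13 E2.2376
G1 X4.40 Y10.62 E2.4613
G1 X0.00 Y11.49 E2.6851
G1 X-4.40 Y10.62 E2.9088
G1 X-8.13 Y8.13 E3.1326
G1 X-10.62 Y4.40 E3.3563
G1 X-11.49 Y0.00 E3.5801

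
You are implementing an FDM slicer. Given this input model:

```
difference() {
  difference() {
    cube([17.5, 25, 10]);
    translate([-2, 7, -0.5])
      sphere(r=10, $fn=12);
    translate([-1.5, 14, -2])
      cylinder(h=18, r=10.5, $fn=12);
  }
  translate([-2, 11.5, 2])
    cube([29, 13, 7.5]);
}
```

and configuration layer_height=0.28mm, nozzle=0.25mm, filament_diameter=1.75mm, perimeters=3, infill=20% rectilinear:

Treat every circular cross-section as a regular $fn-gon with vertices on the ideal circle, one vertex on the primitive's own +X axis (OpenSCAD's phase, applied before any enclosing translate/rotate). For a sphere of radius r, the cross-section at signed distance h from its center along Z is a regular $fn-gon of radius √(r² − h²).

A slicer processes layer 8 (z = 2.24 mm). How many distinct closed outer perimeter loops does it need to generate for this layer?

At z = 2.24 mm: the 17.5×25 cube contributes its full rectangle; the sphere at (-2, 7): section is a regular 12-gon, circumradius = √(r²−h²) = √(10²−2.74²) = 9.617; the r=10.5 cylinder at (-1.5, 14) gives a regular 12-gon of circumradius 10.5 (constant along its height); Subtracting the remaining from the first: starting from the 17.5×25 cube, the r=10 sphere at (-2, 7) partially overlaps it — only the 95.67 mm² overlap (of its 277.48 mm²) is removed, clipping the outline; the r=10.5 cylinder at (-1.5, 14) partially overlaps it — only the 73.12 mm² overlap (of its 330.75 mm²) is removed, clipping the outline — 1 connected region; the cube at (-2, 11.5) is present — its section is the full 29×13 rectangle; Subtracting the remaining from the first: starting from that combined region, the 29×13 cube at (-2, 11.5) partially overlaps it — only the 138.60 mm² overlap (of its 377.00 mm²) is removed, clipping the outline — 2 connected regions. The result has 2 disconnected regions.

2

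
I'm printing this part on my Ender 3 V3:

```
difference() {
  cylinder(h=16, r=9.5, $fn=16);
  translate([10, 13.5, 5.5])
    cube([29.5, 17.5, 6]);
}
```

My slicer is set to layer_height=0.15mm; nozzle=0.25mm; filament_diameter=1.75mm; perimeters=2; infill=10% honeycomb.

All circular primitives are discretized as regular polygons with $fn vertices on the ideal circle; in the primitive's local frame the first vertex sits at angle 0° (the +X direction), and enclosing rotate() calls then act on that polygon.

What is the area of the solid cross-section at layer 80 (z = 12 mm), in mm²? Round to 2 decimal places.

276.30 mm²

At z = 12 mm: the r=9.5 cylinder contributes a regular 16-gon of circumradius 9.5 (area = (16/2)·9.500²·sin(360°/16) = 276.30 mm²); the cube at (10, 13.5) is not intersected at this z (z outside [5.5, 11.5]); Taking the first minus the rest: none of the subtracted shapes is present at this height, so the r=9.5 cylinder is unchanged — area = 276.30 mm². Overall, the cross-section is a single solid region. Net area = 276.30 mm².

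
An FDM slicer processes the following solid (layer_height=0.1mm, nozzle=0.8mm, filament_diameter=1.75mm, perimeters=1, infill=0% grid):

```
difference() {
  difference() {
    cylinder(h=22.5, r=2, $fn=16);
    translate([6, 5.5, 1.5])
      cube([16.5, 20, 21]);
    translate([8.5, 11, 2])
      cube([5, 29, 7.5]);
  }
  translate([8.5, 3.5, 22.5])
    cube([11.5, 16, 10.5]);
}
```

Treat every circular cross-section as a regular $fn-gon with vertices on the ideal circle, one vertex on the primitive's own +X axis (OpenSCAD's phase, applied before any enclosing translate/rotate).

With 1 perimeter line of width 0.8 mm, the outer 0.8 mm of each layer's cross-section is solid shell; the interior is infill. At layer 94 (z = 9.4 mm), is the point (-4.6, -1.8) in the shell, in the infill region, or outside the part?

At z = 9.4 mm: the r=2 cylinder gives a regular 16-gon of circumradius 2 (constant along its height); the cube at (6, 5.5) is present — its section is the full 16.5×20 rectangle; the cube at (8.5, 11) is present — its section is the full 5×29 rectangle; Subtracting the remaining from the first: starting from the r=2 cylinder, the 16.5×20 cube at (6, 5.5) misses the remaining region (no effect); the 5×29 cube at (8.5, 11) misses the remaining region (no effect) — 1 connected region; the cube at (8.5, 3.5) does not reach this height (z outside [22.5, 33]); Subtracting the remaining from the first: none of the subtracted shapes is present at this height, so the result so far is unchanged — 1 connected region. Overall, the cross-section is a single solid region. The nearest boundary edge runs (-1.41, -1.41)→(-1.85, -0.77); distance from the point to it = 2.94 mm. The point is not inside any of the regions above, so it lies outside the cross-section (2.94 mm from the nearest boundary).

outside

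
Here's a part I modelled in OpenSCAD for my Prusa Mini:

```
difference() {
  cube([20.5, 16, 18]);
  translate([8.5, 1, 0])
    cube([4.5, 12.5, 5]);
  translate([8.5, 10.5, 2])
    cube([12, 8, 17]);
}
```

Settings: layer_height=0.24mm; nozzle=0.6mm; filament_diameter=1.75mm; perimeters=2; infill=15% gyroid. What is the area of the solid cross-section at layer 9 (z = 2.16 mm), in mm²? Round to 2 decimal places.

219.25 mm²

At z = 2.16 mm: the cube (footprint 20.5×16) is included at this height (area 328.00 mm²); the cube at (8.5, 1) (footprint 4.5×12.5) is included at this height (area 56.25 mm²); the cube at (8.5, 10.5) (footprint 12×8) is included at this height (area 96.00 mm²); After the difference (first − rest): starting from the 20.5×16 cube (328.00 mm²), the 4.5×12.5 cube at (8.5, 1) lies wholly inside it (removes its full 56.25 mm² and its 34.00 mm outline becomes a hole wall); the 12×8 cube at (8.5, 10.5) partially overlaps it — only the 52.50 mm² overlap (of its 96.00 mm²) is removed, clipping the outline — area = 219.25 mm². Overall, the cross-section is a single solid region. Net area = 219.25 mm².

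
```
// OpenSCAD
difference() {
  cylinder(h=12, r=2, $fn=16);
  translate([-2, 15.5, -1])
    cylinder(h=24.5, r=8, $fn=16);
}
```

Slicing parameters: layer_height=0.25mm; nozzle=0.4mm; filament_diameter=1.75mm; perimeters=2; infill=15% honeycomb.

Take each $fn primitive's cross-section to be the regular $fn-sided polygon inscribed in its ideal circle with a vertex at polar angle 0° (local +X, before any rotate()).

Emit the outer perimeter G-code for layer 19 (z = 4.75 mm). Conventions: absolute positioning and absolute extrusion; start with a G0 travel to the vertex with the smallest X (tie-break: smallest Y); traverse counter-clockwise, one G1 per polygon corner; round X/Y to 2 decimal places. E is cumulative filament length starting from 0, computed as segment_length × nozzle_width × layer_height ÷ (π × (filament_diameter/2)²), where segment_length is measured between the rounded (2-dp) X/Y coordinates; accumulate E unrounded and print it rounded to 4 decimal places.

G0 X-2.00 Y0.00 Z4.75
G1 X-1.85 Y-0.77 E0.0326
G1 X-1.41 Y-1.41 E0.0649
G1 X-0.77 Y-1.85 E0.0972
G1 X0.00 Y-2.00 E0.1298
G1 X0.77 Y-1.85 E0.1624
G1 X1.41 Y-1.41 E0.1947
G1 X1.85 Y-0.77 E0.2270
G1 X2.00 Y0.00 E0.2596
G1 X1.85 Y0.77 E0.2922
G1 X1.41 Y1.41 E0.3245
G1 X0.77 Y1.85 E0.3568
G1 X0.00 Y2.00 E0.3894
G1 X-0.77 Y1.85 E0.4220
G1 X-1.41 Y1.41 E0.4543
G1 X-1.85 Y0.77 E0.4866
G1 X-2.00 Y0.00 E0.5192

At z = 4.75 mm: the r=2 cylinder contributes a regular 16-gon of circumradius 2; the r=8 cylinder at (-2, 15.5) contributes a regular 16-gon of circumradius 8; Subtracting the remaining from the first: starting from the r=2 cylinder, the r=8 cylinder at (-2, 15.5) misses the remaining region (no effect) — 1 connected region. The outline is a single polygon with 16 vertices. Extrusion per mm of travel: 0.4 × 0.25 / (π × 0.875²) = 0.041575. Accumulating E over each segment gives final E = 0.5192.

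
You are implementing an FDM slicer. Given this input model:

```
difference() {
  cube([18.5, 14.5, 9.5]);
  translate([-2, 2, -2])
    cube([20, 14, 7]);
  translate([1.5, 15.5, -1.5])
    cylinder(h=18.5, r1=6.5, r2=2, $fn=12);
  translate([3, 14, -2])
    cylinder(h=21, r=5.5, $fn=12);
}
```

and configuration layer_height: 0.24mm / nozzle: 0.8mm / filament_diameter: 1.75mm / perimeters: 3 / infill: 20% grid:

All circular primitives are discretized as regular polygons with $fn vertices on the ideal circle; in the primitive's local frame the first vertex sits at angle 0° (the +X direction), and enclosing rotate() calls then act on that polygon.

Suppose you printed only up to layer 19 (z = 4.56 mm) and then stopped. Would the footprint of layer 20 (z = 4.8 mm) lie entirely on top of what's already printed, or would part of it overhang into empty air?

Compare the two slices. At z = 4.56: the 18.5×14.5 cube contributes its full rectangle (area 268.25 mm²); the cube at (-2, 2) is present — its section is the full 20×14 rectangle (area 280.00 mm²); the cone at (1.5, 15.5) contributes a regular 12-gon of circumradius 5.026 (interpolated between r1=6.5 and r2=2 at t=0.328) (area = (12/2)·5.026²·sin(360°/12) = 75.78 mm²); the r=5.5 cylinder at (3, 14) gives a regular 12-gon of circumradius 5.5 (constant along its height) (area = (12/2)·5.500²·sin(360°/12) = 90.75 mm²); After the difference (first − rest): starting from the 18.5×14.5 cube (268.25 mm²), the 20×14 cube at (-2, 2) partially overlaps it — only the 225.00 mm² overlap (of its 280.00 mm²) is removed, clipping the outline; the cone at (1.5, 15.5) misses the remaining region (no effect); the r=5.5 cylinder at (3, 14) misses the remaining region (no effect) — area = 43.25 mm². At z = 4.8: the cube (footprint 18.5×14.5) is included at this height (area 268.25 mm²); the cube at (-2, 2) (footprint 20×14) is included at this height (area 280.00 mm²); the cone at (1.5, 15.5): at t=0.341 of its height the radius interpolates to r₁+(r₂−r₁)t = 4.968, giving a regular 12-gon of that circumradius (area = (12/2)·4.968²·sin(360°/12) = 74.03 mm²); the r=5.5 cylinder at (3, 14) gives a regular 12-gon of circumradius 5.5 (constant along its height) (area = (12/2)·5.500²·sin(360°/12) = 90.75 mm²); Taking the first minus the rest: starting from the 18.5×14.5 cube (268.25 mm²), the 20×14 cube at (-2, 2) partially overlaps it — only the 225.00 mm² overlap (of its 280.00 mm²) is removed, clipping the outline; the cone at (1.5, 15.5) misses the remaining region (no effect); the r=5.5 cylinder at (3, 14) misses the remaining region (no effect) — area = 43.25 mm². Checking containment: the cross-section at z = 4.8 is a subset of the cross-section at z = 4.56.

entirely on top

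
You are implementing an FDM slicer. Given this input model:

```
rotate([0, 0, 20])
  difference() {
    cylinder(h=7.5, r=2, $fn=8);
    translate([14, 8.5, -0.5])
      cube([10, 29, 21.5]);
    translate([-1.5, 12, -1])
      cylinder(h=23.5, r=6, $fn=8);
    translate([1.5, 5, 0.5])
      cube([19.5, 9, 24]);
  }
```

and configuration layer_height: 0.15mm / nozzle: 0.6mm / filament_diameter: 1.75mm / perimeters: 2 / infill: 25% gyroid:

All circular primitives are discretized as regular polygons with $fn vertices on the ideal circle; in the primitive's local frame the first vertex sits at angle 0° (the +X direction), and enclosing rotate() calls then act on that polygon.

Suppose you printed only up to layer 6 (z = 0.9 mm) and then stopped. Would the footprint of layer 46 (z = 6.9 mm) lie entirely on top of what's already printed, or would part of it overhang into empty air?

Compare the two slices. At z = 0.9: the r=2 cylinder contributes a regular 8-gon of circumradius 2 (area = (8/2)·2.000²·sin(360°/8) = 11.31 mm²); the cube at (14, 8.5) (footprint 10×29) is included at this height (area 290.00 mm²); the cylinder at (-1.5, 12): section is a regular 8-gon, circumradius r=6 (area = (8/2)·6.000²·sin(360°/8) = 101.82 mm²); the cube at (1.5, 5) is present — its section is the full 19.5×9 rectangle (area 175.50 mm²); Taking the first minus the rest: starting from the r=2 cylinder (11.31 mm²), the 10×29 cube at (14, 8.5) misses the remaining region (no effect); the r=6 cylinder at (-1.5, 12) misses the remaining region (no effect); the 19.5×9 cube at (1.5, 5) misses the remaining region (no effect) — area = 11.31 mm²; (whole slice rotated 20° about Z — lengths, areas and connectivity unchanged). At z = 6.9: the r=2 cylinder contributes a regular 8-gon of circumradius 2 (area = (8/2)·2.000²·sin(360°/8) = 11.31 mm²); the cube at (14, 8.5) is present — its section is the full 10×29 rectangle (area 290.00 mm²); the r=6 cylinder at (-1.5, 12) gives a regular 8-gon of circumradius 6 (constant along its height) (area = (8/2)·6.000²·sin(360°/8) = 101.82 mm²); the cube at (1.5, 5) (footprint 19.5×9) is included at this height (area 175.50 mm²); Taking the first minus the rest: starting from the r=2 cylinder (11.31 mm²), the 10×29 cube at (14, 8.5) misses the remaining region (no effect); the r=6 cylinder at (-1.5, 12) misses the remaining region (no effect); the 19.5×9 cube at (1.5, 5) misses the remaining region (no effect) — area = 11.31 mm²; (whole slice rotated 20° about Z — lengths, areas and connectivity unchanged). Checking containment: the cross-section at z = 6.9 is a subset of the cross-section at z = 0.9.

entirely on top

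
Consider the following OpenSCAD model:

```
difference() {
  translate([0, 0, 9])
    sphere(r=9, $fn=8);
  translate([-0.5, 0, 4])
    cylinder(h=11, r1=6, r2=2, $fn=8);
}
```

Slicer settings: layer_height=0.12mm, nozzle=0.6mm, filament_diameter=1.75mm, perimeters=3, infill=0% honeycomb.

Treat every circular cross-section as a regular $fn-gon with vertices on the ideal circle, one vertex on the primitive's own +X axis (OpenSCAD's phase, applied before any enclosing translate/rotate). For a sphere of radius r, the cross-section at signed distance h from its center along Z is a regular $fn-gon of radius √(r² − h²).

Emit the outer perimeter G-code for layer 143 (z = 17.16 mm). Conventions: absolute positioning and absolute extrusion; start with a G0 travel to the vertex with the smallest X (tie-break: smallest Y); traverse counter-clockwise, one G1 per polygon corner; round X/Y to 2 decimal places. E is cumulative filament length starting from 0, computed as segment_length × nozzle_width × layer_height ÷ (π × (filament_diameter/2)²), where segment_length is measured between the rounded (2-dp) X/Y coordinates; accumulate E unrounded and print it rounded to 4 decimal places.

G0 X-3.80 Y0.00 Z17.16
G1 X-2.68 Y-2.68 E0.0869
G1 X0.00 Y-3.80 E0.1739
G1 X2.68 Y-2.68 E0.2608
G1 X3.80 Y0.00 E0.3478
G1 X2.68 Y2.68 E0.4347
G1 X0.00 Y3.80 E0.5217
G1 X-2.68 Y2.68 E0.6086
G1 X-3.80 Y0.00 E0.6956

At z = 17.16 mm: the sphere: section is a regular 8-gon, circumradius = √(r²−h²) = √(9²−8.16²) = 3.797; the cone at (-0.5, 0) does not reach this height (z outside [4, 15]); After the difference (first − rest): none of the subtracted shapes is present at this height, so the r=9 sphere is unchanged — 1 connected region. The outline is a single polygon with 8 vertices. Extrusion per mm of travel: 0.6 × 0.12 / (π × 0.875²) = 0.029934. Accumulating E over each segment gives final E = 0.6956.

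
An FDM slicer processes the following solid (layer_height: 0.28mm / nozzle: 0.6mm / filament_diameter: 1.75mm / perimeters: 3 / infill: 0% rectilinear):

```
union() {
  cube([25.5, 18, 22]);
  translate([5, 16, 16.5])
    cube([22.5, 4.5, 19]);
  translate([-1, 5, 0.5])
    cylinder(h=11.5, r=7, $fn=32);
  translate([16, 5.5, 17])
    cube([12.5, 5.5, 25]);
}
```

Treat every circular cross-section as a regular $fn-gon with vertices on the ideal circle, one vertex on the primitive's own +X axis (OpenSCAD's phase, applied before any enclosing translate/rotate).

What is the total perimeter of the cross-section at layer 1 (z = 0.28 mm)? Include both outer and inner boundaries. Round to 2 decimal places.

87.00 mm

At z = 0.28 mm: the cube (footprint 25.5×18) is included at this height (perimeter 87.00 mm); the cube at (5, 16) is absent (z outside [16.5, 35.5]); the cylinder at (-1, 5) does not reach this height (z outside [0.5, 12]); the cube at (16, 5.5) is not intersected at this z (z outside [17, 42]); Combining (union): only the 25.5×18 cube is present, so the union is just that shape — boundary = 87.00 mm. Overall, the cross-section is a single solid region. Total boundary length (outer) = 87.00 mm.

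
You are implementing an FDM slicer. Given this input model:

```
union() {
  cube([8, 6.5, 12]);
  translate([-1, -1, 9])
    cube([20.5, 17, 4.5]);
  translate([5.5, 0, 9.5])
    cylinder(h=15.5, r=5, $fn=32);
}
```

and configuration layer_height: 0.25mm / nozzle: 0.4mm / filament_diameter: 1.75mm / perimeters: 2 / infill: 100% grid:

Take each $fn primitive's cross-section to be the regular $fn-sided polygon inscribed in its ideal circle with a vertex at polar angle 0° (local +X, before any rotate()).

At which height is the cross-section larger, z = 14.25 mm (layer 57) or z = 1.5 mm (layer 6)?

Layer 57 (z = 14.25): the cube does not reach this height (z outside [0, 12]); the cube at (-1, -1) is not intersected at this z (z outside [9, 13.5]); the cylinder at (5.5, 0): section is a regular 32-gon, circumradius r=5 (area = (32/2)·5.000²·sin(360°/32) = 78.04 mm²); Combining (union): only the r=5 cylinder at (5.5, 0) is present, so the union is just that shape — area = 78.04 mm². So its area = 78.04 mm². Layer 6 (z = 1.5): the cube (footprint 8×6.5) is included at this height (area 52.00 mm²); the cube at (-1, -1) does not reach this height (z outside [9, 13.5]); the cylinder at (5.5, 0) does not reach this height (z outside [9.5, 25]); Combining (union): only the 8×6.5 cube is present, so the union is just that shape — area = 52.00 mm². So its area = 52.00 mm². Layer 57 is larger (78.04 vs 52.00 mm²).

layer 57 (z = 14.25 mm)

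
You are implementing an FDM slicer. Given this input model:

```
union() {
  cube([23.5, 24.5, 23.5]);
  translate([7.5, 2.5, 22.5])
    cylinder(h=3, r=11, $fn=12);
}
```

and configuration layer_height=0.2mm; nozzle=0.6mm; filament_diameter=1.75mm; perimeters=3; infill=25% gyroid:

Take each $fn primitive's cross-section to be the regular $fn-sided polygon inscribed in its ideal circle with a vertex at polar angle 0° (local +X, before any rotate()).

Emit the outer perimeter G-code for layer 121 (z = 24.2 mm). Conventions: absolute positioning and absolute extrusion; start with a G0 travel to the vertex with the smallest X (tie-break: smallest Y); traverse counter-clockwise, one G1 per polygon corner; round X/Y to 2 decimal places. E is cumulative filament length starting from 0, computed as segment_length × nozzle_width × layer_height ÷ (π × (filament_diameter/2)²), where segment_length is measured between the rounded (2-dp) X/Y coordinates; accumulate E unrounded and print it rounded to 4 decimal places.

At z = 24.2 mm: the cube is not intersected at this z (z outside [0, 23.5]); the cylinder at (7.5, 2.5): section is a regular 12-gon, circumradius r=11; Combining (union): only the r=11 cylinder at (7.5, 2.5) is present, so the union is just that shape — 1 connected region. The outline is a single polygon with 12 vertices. Extrusion per mm of travel: 0.6 × 0.2 / (π × 0.875²) = 0.049890. Accumulating E over each segment gives final E = 3.4096.

G0 X-3.50 Y2.50 Z24.20
G1 X-2.03 Y-3.00 E0.2840
G1 X2.00 Y-7.03 E0.5684
G1 X7.50 Y-8.50 E0.8524
G1 X13.00 Y-7.03 E1.1364
G1 X17.03 Y-3.00 E1.4208
G1 X18.50 Y2.50 E1.7048
G1 X17.03 Y8.00 E1.9888
G1 X13.00 Y12.03 E2.2732
G1 X7.50 Y13.50 E2.5572
G1 X2.00 Y12.03 E2.8412
G1 X-2.03 Y8.00 E3.1255
G1 X-3.50 Y2.50 E3.4096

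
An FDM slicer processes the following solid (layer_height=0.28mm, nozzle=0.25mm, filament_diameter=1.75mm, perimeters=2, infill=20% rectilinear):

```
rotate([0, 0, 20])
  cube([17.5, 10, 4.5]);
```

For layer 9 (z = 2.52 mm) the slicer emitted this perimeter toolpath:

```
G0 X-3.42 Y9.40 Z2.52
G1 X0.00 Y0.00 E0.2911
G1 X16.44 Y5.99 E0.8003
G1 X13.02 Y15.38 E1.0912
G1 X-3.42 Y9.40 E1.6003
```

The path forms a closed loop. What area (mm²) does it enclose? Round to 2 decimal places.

Apply the shoelace formula to the sequence of (X, Y) vertices; enclosed area = 174.92 mm².

174.92 mm²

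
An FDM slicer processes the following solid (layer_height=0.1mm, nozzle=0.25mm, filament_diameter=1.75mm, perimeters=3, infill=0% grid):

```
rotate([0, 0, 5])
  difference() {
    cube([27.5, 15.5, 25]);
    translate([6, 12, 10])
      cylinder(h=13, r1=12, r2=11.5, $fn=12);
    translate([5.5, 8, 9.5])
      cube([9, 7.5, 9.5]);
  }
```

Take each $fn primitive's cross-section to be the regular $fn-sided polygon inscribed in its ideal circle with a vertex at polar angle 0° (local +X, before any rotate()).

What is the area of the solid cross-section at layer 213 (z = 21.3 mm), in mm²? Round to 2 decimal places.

201.54 mm²

At z = 21.3 mm: the cube (footprint 27.5×15.5) is included at this height (area 426.25 mm²); the cone at (6, 12) (r1=12→r2=11.5) has section circumradius 11.565 here — a regular 12-gon (area = (12/2)·11.565²·sin(360°/12) = 401.27 mm²); the cube at (5.5, 8) is not intersected at this z (z outside [9.5, 19]); After the difference (first − rest): starting from the 27.5×15.5 cube (426.25 mm²), the cone at (6, 12) partially overlaps it — only the 224.71 mm² overlap (of its 401.27 mm²) is removed, clipping the outline — area = 201.54 mm²; (rotated 5° about Z; rotation is an isometry so areas/perimeters/island counts are preserved). Overall, the cross-section is a single solid region. Net area = 201.54 mm².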